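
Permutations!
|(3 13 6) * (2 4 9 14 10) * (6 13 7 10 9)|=|(2 4 6 3 7 10)(9 14)|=6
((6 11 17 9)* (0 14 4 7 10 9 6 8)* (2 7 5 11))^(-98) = (0 9 7 6 11 4)(2 17 5 14 8 10)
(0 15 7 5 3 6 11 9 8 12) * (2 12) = (0 15 7 5 3 6 11 9 8 2 12) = [15, 1, 12, 6, 4, 3, 11, 5, 2, 8, 10, 9, 0, 13, 14, 7]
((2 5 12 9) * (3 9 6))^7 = (2 5 12 6 3 9)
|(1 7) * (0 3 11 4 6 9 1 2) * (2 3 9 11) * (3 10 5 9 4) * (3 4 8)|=|(0 8 3 2)(1 7 10 5 9)(4 6 11)|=60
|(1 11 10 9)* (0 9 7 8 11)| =|(0 9 1)(7 8 11 10)| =12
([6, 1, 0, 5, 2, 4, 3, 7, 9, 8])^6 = (9)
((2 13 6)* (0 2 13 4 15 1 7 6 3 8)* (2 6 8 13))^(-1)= (0 8 7 1 15 4 2 6)(3 13)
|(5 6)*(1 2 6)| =|(1 2 6 5)| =4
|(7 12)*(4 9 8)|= |(4 9 8)(7 12)|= 6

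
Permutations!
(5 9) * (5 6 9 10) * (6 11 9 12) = (5 10)(6 12)(9 11) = [0, 1, 2, 3, 4, 10, 12, 7, 8, 11, 5, 9, 6]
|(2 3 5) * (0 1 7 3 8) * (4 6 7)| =9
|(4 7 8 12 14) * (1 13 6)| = 15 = |(1 13 6)(4 7 8 12 14)|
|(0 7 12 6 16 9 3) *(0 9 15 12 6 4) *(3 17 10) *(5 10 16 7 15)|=|(0 15 12 4)(3 9 17 16 5 10)(6 7)|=12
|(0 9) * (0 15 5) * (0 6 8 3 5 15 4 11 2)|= 20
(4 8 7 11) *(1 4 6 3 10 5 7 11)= (1 4 8 11 6 3 10 5 7)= [0, 4, 2, 10, 8, 7, 3, 1, 11, 9, 5, 6]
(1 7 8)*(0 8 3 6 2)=(0 8 1 7 3 6 2)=[8, 7, 0, 6, 4, 5, 2, 3, 1]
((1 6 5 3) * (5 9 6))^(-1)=(1 3 5)(6 9)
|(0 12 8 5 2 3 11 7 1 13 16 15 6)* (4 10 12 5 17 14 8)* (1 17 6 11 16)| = 12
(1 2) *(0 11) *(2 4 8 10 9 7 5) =(0 11)(1 4 8 10 9 7 5 2) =[11, 4, 1, 3, 8, 2, 6, 5, 10, 7, 9, 0]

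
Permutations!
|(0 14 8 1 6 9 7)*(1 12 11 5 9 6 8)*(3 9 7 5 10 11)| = |(0 14 1 8 12 3 9 5 7)(10 11)| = 18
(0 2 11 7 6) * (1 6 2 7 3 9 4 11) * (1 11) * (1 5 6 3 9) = (0 7 2 11 9 4 5 6)(1 3) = [7, 3, 11, 1, 5, 6, 0, 2, 8, 4, 10, 9]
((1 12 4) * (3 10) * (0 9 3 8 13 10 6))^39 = (13)(0 6 3 9)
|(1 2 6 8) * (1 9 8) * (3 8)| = |(1 2 6)(3 8 9)| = 3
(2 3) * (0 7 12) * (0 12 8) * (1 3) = (12)(0 7 8)(1 3 2) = [7, 3, 1, 2, 4, 5, 6, 8, 0, 9, 10, 11, 12]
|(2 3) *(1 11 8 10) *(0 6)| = |(0 6)(1 11 8 10)(2 3)| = 4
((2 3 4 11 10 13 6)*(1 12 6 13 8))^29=((13)(1 12 6 2 3 4 11 10 8))^29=(13)(1 6 3 11 8 12 2 4 10)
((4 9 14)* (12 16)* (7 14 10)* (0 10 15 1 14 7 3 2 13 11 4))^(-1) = (0 14 1 15 9 4 11 13 2 3 10)(12 16)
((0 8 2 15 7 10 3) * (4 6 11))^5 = ((0 8 2 15 7 10 3)(4 6 11))^5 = (0 10 15 8 3 7 2)(4 11 6)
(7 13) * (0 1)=(0 1)(7 13)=[1, 0, 2, 3, 4, 5, 6, 13, 8, 9, 10, 11, 12, 7]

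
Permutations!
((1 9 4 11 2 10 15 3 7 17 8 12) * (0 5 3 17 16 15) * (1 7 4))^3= ((0 5 3 4 11 2 10)(1 9)(7 16 15 17 8 12))^3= (0 4 10 3 2 5 11)(1 9)(7 17)(8 16)(12 15)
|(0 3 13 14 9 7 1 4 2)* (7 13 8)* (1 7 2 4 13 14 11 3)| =14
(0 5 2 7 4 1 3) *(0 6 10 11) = (0 5 2 7 4 1 3 6 10 11) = [5, 3, 7, 6, 1, 2, 10, 4, 8, 9, 11, 0]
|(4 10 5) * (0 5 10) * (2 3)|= 6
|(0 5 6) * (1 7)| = |(0 5 6)(1 7)| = 6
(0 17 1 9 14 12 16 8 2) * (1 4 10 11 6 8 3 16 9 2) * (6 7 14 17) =[6, 2, 0, 16, 10, 5, 8, 14, 1, 17, 11, 7, 9, 13, 12, 15, 3, 4] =(0 6 8 1 2)(3 16)(4 10 11 7 14 12 9 17)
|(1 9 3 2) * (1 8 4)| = 6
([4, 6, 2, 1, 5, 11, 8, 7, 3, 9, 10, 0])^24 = (11)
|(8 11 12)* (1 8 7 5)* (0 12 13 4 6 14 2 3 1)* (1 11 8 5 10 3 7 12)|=9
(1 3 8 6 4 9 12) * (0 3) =(0 3 8 6 4 9 12 1) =[3, 0, 2, 8, 9, 5, 4, 7, 6, 12, 10, 11, 1]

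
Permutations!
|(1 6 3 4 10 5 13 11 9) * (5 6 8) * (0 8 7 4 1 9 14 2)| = |(0 8 5 13 11 14 2)(1 7 4 10 6 3)| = 42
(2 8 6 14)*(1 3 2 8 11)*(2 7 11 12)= [0, 3, 12, 7, 4, 5, 14, 11, 6, 9, 10, 1, 2, 13, 8]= (1 3 7 11)(2 12)(6 14 8)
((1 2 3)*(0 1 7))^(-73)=(0 2 7 1 3)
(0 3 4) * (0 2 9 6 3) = (2 9 6 3 4) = [0, 1, 9, 4, 2, 5, 3, 7, 8, 6]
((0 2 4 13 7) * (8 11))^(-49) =(0 2 4 13 7)(8 11)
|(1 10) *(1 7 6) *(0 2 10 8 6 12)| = 15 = |(0 2 10 7 12)(1 8 6)|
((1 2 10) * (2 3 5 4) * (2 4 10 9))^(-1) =(1 10 5 3)(2 9)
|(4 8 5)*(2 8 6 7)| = 6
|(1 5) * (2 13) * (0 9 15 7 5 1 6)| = 6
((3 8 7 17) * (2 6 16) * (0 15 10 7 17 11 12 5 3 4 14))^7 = (0 3 10 17 11 14 5 15 8 7 4 12)(2 6 16)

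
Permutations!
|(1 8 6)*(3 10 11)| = 3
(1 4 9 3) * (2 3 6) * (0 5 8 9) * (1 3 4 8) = (0 5 1 8 9 6 2 4) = [5, 8, 4, 3, 0, 1, 2, 7, 9, 6]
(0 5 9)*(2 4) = (0 5 9)(2 4) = [5, 1, 4, 3, 2, 9, 6, 7, 8, 0]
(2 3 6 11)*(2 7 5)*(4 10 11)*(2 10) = (2 3 6 4)(5 10 11 7) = [0, 1, 3, 6, 2, 10, 4, 5, 8, 9, 11, 7]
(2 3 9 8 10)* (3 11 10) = (2 11 10)(3 9 8) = [0, 1, 11, 9, 4, 5, 6, 7, 3, 8, 2, 10]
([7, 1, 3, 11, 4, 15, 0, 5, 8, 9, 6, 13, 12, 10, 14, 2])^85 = [3, 1, 6, 0, 4, 13, 2, 11, 8, 9, 15, 7, 12, 5, 14, 10]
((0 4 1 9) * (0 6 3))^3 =((0 4 1 9 6 3))^3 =(0 9)(1 3)(4 6)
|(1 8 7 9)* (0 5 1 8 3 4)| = |(0 5 1 3 4)(7 9 8)| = 15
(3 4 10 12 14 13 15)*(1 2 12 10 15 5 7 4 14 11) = (1 2 12 11)(3 14 13 5 7 4 15) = [0, 2, 12, 14, 15, 7, 6, 4, 8, 9, 10, 1, 11, 5, 13, 3]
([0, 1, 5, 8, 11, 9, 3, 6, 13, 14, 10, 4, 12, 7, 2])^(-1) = [0, 1, 14, 6, 11, 2, 7, 13, 3, 5, 10, 4, 12, 8, 9]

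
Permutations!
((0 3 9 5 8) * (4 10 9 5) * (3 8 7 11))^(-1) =((0 8)(3 5 7 11)(4 10 9))^(-1) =(0 8)(3 11 7 5)(4 9 10)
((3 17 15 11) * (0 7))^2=(3 15)(11 17)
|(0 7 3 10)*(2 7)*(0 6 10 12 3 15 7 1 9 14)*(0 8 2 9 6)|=|(0 9 14 8 2 1 6 10)(3 12)(7 15)|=8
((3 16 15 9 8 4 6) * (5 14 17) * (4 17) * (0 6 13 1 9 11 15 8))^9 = (0 13 5 16)(1 14 8 6)(3 9 4 17)(11 15)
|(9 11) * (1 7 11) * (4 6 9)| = 6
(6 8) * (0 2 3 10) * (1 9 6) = [2, 9, 3, 10, 4, 5, 8, 7, 1, 6, 0] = (0 2 3 10)(1 9 6 8)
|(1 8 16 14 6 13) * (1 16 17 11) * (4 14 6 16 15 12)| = 28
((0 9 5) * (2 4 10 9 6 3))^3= (0 2 9 6 4 5 3 10)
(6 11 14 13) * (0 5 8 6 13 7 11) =(0 5 8 6)(7 11 14) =[5, 1, 2, 3, 4, 8, 0, 11, 6, 9, 10, 14, 12, 13, 7]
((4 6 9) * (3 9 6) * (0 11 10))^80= (0 10 11)(3 4 9)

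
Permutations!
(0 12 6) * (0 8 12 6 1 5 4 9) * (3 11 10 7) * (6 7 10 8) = (0 7 3 11 8 12 1 5 4 9) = [7, 5, 2, 11, 9, 4, 6, 3, 12, 0, 10, 8, 1]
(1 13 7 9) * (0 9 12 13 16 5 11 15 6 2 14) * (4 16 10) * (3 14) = (0 9 1 10 4 16 5 11 15 6 2 3 14)(7 12 13) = [9, 10, 3, 14, 16, 11, 2, 12, 8, 1, 4, 15, 13, 7, 0, 6, 5]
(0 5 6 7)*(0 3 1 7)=(0 5 6)(1 7 3)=[5, 7, 2, 1, 4, 6, 0, 3]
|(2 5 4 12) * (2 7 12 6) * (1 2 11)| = 6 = |(1 2 5 4 6 11)(7 12)|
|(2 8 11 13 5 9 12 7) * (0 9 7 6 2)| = |(0 9 12 6 2 8 11 13 5 7)| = 10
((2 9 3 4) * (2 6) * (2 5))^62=(2 3 6)(4 5 9)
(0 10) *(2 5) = (0 10)(2 5) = [10, 1, 5, 3, 4, 2, 6, 7, 8, 9, 0]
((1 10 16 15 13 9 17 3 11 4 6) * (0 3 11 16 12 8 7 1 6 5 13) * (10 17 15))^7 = ((0 3 16 10 12 8 7 1 17 11 4 5 13 9 15))^7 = (0 1 15 7 9 8 13 12 5 10 4 16 11 3 17)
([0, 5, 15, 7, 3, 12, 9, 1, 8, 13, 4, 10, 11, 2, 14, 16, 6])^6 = [0, 3, 2, 10, 11, 7, 6, 4, 8, 9, 12, 5, 1, 13, 14, 15, 16]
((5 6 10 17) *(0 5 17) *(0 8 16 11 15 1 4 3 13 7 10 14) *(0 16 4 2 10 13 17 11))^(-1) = (0 16 14 6 5)(1 15 11 17 3 4 8 10 2)(7 13) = ((0 5 6 14 16)(1 2 10 8 4 3 17 11 15)(7 13))^(-1)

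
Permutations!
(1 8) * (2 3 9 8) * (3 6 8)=(1 2 6 8)(3 9)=[0, 2, 6, 9, 4, 5, 8, 7, 1, 3]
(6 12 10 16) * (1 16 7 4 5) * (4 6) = (1 16 4 5)(6 12 10 7) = [0, 16, 2, 3, 5, 1, 12, 6, 8, 9, 7, 11, 10, 13, 14, 15, 4]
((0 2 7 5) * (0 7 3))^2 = (7)(0 3 2)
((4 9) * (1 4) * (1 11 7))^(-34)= (1 4 9 11 7)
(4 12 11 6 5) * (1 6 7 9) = (1 6 5 4 12 11 7 9) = [0, 6, 2, 3, 12, 4, 5, 9, 8, 1, 10, 7, 11]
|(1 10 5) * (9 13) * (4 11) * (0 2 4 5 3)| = |(0 2 4 11 5 1 10 3)(9 13)| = 8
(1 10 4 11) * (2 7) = (1 10 4 11)(2 7) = [0, 10, 7, 3, 11, 5, 6, 2, 8, 9, 4, 1]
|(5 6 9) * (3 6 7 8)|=|(3 6 9 5 7 8)|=6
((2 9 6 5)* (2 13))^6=((2 9 6 5 13))^6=(2 9 6 5 13)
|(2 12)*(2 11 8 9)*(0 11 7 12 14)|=|(0 11 8 9 2 14)(7 12)|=6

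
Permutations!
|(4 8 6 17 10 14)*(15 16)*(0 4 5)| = 8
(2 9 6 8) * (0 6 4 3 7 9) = [6, 1, 0, 7, 3, 5, 8, 9, 2, 4] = (0 6 8 2)(3 7 9 4)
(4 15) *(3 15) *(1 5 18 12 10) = (1 5 18 12 10)(3 15 4) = [0, 5, 2, 15, 3, 18, 6, 7, 8, 9, 1, 11, 10, 13, 14, 4, 16, 17, 12]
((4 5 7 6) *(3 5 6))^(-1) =((3 5 7)(4 6))^(-1) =(3 7 5)(4 6)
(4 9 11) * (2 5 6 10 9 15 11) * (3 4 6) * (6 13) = (2 5 3 4 15 11 13 6 10 9) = [0, 1, 5, 4, 15, 3, 10, 7, 8, 2, 9, 13, 12, 6, 14, 11]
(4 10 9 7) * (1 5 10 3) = (1 5 10 9 7 4 3) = [0, 5, 2, 1, 3, 10, 6, 4, 8, 7, 9]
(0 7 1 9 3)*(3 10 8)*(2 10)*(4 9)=[7, 4, 10, 0, 9, 5, 6, 1, 3, 2, 8]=(0 7 1 4 9 2 10 8 3)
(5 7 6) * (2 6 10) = [0, 1, 6, 3, 4, 7, 5, 10, 8, 9, 2] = (2 6 5 7 10)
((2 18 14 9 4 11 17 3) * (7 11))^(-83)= ((2 18 14 9 4 7 11 17 3))^(-83)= (2 17 7 9 18 3 11 4 14)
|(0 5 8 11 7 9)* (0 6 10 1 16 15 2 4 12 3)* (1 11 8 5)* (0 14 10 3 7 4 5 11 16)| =26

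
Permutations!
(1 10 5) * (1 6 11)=(1 10 5 6 11)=[0, 10, 2, 3, 4, 6, 11, 7, 8, 9, 5, 1]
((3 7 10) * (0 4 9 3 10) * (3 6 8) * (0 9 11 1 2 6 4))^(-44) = ((1 2 6 8 3 7 9 4 11))^(-44) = (1 2 6 8 3 7 9 4 11)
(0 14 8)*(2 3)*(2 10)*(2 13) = (0 14 8)(2 3 10 13) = [14, 1, 3, 10, 4, 5, 6, 7, 0, 9, 13, 11, 12, 2, 8]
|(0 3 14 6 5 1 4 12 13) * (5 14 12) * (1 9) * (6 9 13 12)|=9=|(0 3 6 14 9 1 4 5 13)|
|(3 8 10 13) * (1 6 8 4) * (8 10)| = 6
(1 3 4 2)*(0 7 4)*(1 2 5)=(0 7 4 5 1 3)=[7, 3, 2, 0, 5, 1, 6, 4]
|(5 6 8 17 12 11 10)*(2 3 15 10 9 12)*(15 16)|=9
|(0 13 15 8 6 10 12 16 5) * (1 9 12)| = |(0 13 15 8 6 10 1 9 12 16 5)| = 11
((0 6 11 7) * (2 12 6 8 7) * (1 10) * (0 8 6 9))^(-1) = ((0 6 11 2 12 9)(1 10)(7 8))^(-1) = (0 9 12 2 11 6)(1 10)(7 8)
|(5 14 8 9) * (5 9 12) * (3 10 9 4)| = |(3 10 9 4)(5 14 8 12)| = 4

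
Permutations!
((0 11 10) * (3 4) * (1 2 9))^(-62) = (0 11 10)(1 2 9)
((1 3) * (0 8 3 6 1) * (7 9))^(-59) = (0 8 3)(1 6)(7 9)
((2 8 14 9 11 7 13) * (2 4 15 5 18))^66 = (18)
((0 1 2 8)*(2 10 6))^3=((0 1 10 6 2 8))^3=(0 6)(1 2)(8 10)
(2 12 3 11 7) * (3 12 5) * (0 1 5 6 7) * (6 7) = [1, 5, 7, 11, 4, 3, 6, 2, 8, 9, 10, 0, 12] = (12)(0 1 5 3 11)(2 7)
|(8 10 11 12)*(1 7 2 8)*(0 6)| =|(0 6)(1 7 2 8 10 11 12)| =14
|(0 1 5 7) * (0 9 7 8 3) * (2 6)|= 10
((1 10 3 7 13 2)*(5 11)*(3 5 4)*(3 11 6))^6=((1 10 5 6 3 7 13 2)(4 11))^6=(1 13 3 5)(2 7 6 10)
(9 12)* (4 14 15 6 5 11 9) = (4 14 15 6 5 11 9 12) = [0, 1, 2, 3, 14, 11, 5, 7, 8, 12, 10, 9, 4, 13, 15, 6]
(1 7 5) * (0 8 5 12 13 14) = (0 8 5 1 7 12 13 14) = [8, 7, 2, 3, 4, 1, 6, 12, 5, 9, 10, 11, 13, 14, 0]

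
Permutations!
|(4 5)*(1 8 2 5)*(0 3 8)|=7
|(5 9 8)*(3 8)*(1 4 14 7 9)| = 8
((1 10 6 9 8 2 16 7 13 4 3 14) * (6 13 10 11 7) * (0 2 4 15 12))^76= ((0 2 16 6 9 8 4 3 14 1 11 7 10 13 15 12))^76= (0 10 14 9)(1 8 2 13)(3 6 12 7)(4 16 15 11)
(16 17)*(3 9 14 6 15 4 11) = [0, 1, 2, 9, 11, 5, 15, 7, 8, 14, 10, 3, 12, 13, 6, 4, 17, 16] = (3 9 14 6 15 4 11)(16 17)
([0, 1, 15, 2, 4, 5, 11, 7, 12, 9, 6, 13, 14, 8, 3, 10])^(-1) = [0, 1, 3, 14, 4, 5, 10, 7, 13, 9, 15, 6, 8, 11, 12, 2]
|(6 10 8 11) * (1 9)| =4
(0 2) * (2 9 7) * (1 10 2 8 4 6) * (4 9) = (0 4 6 1 10 2)(7 8 9) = [4, 10, 0, 3, 6, 5, 1, 8, 9, 7, 2]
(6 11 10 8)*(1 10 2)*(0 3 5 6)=(0 3 5 6 11 2 1 10 8)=[3, 10, 1, 5, 4, 6, 11, 7, 0, 9, 8, 2]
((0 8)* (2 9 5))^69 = ((0 8)(2 9 5))^69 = (9)(0 8)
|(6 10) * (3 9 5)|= 6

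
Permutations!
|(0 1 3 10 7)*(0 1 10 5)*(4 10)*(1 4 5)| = |(0 5)(1 3)(4 10 7)| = 6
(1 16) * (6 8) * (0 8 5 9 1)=(0 8 6 5 9 1 16)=[8, 16, 2, 3, 4, 9, 5, 7, 6, 1, 10, 11, 12, 13, 14, 15, 0]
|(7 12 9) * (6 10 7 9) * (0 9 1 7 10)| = 6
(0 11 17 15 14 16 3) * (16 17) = (0 11 16 3)(14 17 15) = [11, 1, 2, 0, 4, 5, 6, 7, 8, 9, 10, 16, 12, 13, 17, 14, 3, 15]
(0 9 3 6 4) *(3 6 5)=(0 9 6 4)(3 5)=[9, 1, 2, 5, 0, 3, 4, 7, 8, 6]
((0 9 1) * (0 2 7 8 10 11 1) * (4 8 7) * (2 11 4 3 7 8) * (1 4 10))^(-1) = (0 9)(1 8 7 3 2 4 11)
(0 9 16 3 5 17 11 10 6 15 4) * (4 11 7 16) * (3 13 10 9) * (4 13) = (0 3 5 17 7 16 4)(6 15 11 9 13 10) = [3, 1, 2, 5, 0, 17, 15, 16, 8, 13, 6, 9, 12, 10, 14, 11, 4, 7]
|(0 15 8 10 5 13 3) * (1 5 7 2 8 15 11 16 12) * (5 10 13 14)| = 22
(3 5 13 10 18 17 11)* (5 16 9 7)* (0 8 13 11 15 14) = (0 8 13 10 18 17 15 14)(3 16 9 7 5 11) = [8, 1, 2, 16, 4, 11, 6, 5, 13, 7, 18, 3, 12, 10, 0, 14, 9, 15, 17]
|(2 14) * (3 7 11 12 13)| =|(2 14)(3 7 11 12 13)| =10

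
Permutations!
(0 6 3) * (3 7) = (0 6 7 3) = [6, 1, 2, 0, 4, 5, 7, 3]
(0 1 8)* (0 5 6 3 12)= (0 1 8 5 6 3 12)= [1, 8, 2, 12, 4, 6, 3, 7, 5, 9, 10, 11, 0]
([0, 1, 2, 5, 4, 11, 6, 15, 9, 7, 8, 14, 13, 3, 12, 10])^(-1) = (3 13 12 14 11 5)(7 9 8 10 15)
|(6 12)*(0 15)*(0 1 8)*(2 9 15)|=|(0 2 9 15 1 8)(6 12)|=6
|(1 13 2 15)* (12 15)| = 5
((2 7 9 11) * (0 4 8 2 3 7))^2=((0 4 8 2)(3 7 9 11))^2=(0 8)(2 4)(3 9)(7 11)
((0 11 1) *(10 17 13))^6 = ((0 11 1)(10 17 13))^6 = (17)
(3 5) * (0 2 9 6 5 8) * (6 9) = (9)(0 2 6 5 3 8) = [2, 1, 6, 8, 4, 3, 5, 7, 0, 9]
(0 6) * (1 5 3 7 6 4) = [4, 5, 2, 7, 1, 3, 0, 6] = (0 4 1 5 3 7 6)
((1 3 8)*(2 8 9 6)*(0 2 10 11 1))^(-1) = (0 8 2)(1 11 10 6 9 3)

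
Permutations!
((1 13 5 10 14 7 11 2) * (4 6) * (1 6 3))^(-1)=((1 13 5 10 14 7 11 2 6 4 3))^(-1)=(1 3 4 6 2 11 7 14 10 5 13)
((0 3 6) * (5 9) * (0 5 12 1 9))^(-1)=(0 5 6 3)(1 12 9)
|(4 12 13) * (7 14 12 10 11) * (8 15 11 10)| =8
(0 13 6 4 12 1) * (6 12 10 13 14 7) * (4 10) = (0 14 7 6 10 13 12 1) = [14, 0, 2, 3, 4, 5, 10, 6, 8, 9, 13, 11, 1, 12, 7]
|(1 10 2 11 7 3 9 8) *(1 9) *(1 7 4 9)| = 14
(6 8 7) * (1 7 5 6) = (1 7)(5 6 8) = [0, 7, 2, 3, 4, 6, 8, 1, 5]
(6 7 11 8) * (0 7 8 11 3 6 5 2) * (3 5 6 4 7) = (11)(0 3 4 7 5 2)(6 8) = [3, 1, 0, 4, 7, 2, 8, 5, 6, 9, 10, 11]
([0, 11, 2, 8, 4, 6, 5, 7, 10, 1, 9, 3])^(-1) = [0, 9, 2, 11, 4, 6, 5, 7, 3, 10, 8, 1]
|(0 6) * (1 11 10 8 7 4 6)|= |(0 1 11 10 8 7 4 6)|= 8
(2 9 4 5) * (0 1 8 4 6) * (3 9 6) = [1, 8, 6, 9, 5, 2, 0, 7, 4, 3] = (0 1 8 4 5 2 6)(3 9)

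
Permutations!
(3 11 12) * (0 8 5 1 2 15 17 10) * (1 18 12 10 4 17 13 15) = (0 8 5 18 12 3 11 10)(1 2)(4 17)(13 15) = [8, 2, 1, 11, 17, 18, 6, 7, 5, 9, 0, 10, 3, 15, 14, 13, 16, 4, 12]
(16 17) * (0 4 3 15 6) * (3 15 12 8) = [4, 1, 2, 12, 15, 5, 0, 7, 3, 9, 10, 11, 8, 13, 14, 6, 17, 16] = (0 4 15 6)(3 12 8)(16 17)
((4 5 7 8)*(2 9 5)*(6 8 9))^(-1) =(2 4 8 6)(5 9 7)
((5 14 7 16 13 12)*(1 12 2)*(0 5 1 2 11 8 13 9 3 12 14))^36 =((0 5)(1 14 7 16 9 3 12)(8 13 11))^36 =(1 14 7 16 9 3 12)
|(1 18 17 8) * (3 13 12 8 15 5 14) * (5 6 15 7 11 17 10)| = 18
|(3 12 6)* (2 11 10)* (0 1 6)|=15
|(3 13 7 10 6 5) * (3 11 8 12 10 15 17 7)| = 6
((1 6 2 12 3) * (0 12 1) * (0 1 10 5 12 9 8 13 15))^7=((0 9 8 13 15)(1 6 2 10 5 12 3))^7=(0 8 15 9 13)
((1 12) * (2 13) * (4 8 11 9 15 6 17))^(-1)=(1 12)(2 13)(4 17 6 15 9 11 8)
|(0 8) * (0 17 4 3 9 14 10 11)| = 9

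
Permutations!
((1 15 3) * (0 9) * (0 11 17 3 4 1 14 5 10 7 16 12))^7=(0 10 17 12 5 11 16 14 9 7 3)(1 15 4)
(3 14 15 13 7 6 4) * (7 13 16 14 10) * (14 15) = (3 10 7 6 4)(15 16) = [0, 1, 2, 10, 3, 5, 4, 6, 8, 9, 7, 11, 12, 13, 14, 16, 15]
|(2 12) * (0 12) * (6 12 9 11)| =|(0 9 11 6 12 2)| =6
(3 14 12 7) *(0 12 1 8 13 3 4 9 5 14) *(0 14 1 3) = (0 12 7 4 9 5 1 8 13)(3 14) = [12, 8, 2, 14, 9, 1, 6, 4, 13, 5, 10, 11, 7, 0, 3]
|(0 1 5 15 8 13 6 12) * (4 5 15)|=14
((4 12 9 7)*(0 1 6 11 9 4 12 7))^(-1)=(0 9 11 6 1)(4 12 7)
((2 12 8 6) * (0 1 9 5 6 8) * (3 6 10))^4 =(0 10 12 5 2 9 6 1 3)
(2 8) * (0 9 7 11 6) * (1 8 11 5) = [9, 8, 11, 3, 4, 1, 0, 5, 2, 7, 10, 6] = (0 9 7 5 1 8 2 11 6)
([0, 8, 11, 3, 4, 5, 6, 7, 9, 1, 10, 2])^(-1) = [0, 9, 11, 3, 4, 5, 6, 7, 1, 8, 10, 2]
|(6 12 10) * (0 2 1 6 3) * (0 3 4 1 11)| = |(0 2 11)(1 6 12 10 4)| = 15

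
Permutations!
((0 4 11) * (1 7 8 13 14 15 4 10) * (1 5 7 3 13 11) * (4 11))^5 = (0 4 15 7 13 10 1 11 8 14 5 3)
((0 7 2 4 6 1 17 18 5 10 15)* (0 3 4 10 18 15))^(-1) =(0 10 2 7)(1 6 4 3 15 17)(5 18)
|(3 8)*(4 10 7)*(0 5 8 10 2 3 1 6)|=|(0 5 8 1 6)(2 3 10 7 4)|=5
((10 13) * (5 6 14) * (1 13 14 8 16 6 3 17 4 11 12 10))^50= ((1 13)(3 17 4 11 12 10 14 5)(6 8 16))^50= (3 4 12 14)(5 17 11 10)(6 16 8)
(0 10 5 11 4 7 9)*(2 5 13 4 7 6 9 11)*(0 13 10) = (2 5)(4 6 9 13)(7 11) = [0, 1, 5, 3, 6, 2, 9, 11, 8, 13, 10, 7, 12, 4]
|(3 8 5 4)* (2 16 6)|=|(2 16 6)(3 8 5 4)|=12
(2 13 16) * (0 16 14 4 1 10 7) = (0 16 2 13 14 4 1 10 7) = [16, 10, 13, 3, 1, 5, 6, 0, 8, 9, 7, 11, 12, 14, 4, 15, 2]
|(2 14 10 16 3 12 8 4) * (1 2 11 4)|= |(1 2 14 10 16 3 12 8)(4 11)|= 8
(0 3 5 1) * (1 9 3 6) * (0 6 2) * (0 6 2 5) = [5, 2, 6, 0, 4, 9, 1, 7, 8, 3] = (0 5 9 3)(1 2 6)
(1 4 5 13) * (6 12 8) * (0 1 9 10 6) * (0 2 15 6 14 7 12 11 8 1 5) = (0 5 13 9 10 14 7 12 1 4)(2 15 6 11 8) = [5, 4, 15, 3, 0, 13, 11, 12, 2, 10, 14, 8, 1, 9, 7, 6]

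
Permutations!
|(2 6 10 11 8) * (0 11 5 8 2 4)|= |(0 11 2 6 10 5 8 4)|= 8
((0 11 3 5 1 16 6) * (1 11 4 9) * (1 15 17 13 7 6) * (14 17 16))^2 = (0 9 16 14 13 6 4 15 1 17 7)(3 11 5)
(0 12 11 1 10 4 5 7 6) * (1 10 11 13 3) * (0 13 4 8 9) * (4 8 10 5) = (0 12 8 9)(1 11 5 7 6 13 3) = [12, 11, 2, 1, 4, 7, 13, 6, 9, 0, 10, 5, 8, 3]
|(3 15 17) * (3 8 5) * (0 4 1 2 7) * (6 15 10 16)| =|(0 4 1 2 7)(3 10 16 6 15 17 8 5)| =40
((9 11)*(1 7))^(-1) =((1 7)(9 11))^(-1) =(1 7)(9 11)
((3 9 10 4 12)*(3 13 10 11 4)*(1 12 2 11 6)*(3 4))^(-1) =(1 6 9 3 11 2 4 10 13 12)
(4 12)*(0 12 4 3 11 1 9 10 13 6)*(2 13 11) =(0 12 3 2 13 6)(1 9 10 11) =[12, 9, 13, 2, 4, 5, 0, 7, 8, 10, 11, 1, 3, 6]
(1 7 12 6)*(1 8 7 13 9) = (1 13 9)(6 8 7 12) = [0, 13, 2, 3, 4, 5, 8, 12, 7, 1, 10, 11, 6, 9]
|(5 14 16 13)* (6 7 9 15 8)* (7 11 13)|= |(5 14 16 7 9 15 8 6 11 13)|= 10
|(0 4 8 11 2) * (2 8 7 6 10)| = 6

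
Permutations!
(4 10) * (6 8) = [0, 1, 2, 3, 10, 5, 8, 7, 6, 9, 4] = (4 10)(6 8)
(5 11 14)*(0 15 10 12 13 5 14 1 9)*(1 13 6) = [15, 9, 2, 3, 4, 11, 1, 7, 8, 0, 12, 13, 6, 5, 14, 10] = (0 15 10 12 6 1 9)(5 11 13)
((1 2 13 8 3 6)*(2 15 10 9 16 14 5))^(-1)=(1 6 3 8 13 2 5 14 16 9 10 15)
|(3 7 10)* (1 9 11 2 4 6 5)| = 21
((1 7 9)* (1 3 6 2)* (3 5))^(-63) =((1 7 9 5 3 6 2))^(-63) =(9)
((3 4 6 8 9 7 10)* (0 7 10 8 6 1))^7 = ((0 7 8 9 10 3 4 1))^7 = (0 1 4 3 10 9 8 7)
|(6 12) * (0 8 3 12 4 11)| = |(0 8 3 12 6 4 11)| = 7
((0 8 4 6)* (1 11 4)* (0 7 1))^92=((0 8)(1 11 4 6 7))^92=(1 4 7 11 6)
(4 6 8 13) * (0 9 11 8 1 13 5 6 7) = (0 9 11 8 5 6 1 13 4 7) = [9, 13, 2, 3, 7, 6, 1, 0, 5, 11, 10, 8, 12, 4]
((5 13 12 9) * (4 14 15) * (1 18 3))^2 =((1 18 3)(4 14 15)(5 13 12 9))^2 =(1 3 18)(4 15 14)(5 12)(9 13)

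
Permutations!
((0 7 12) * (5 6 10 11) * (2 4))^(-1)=(0 12 7)(2 4)(5 11 10 6)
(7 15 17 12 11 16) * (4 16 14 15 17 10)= (4 16 7 17 12 11 14 15 10)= [0, 1, 2, 3, 16, 5, 6, 17, 8, 9, 4, 14, 11, 13, 15, 10, 7, 12]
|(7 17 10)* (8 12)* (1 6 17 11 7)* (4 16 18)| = 12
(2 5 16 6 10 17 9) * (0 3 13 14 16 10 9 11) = (0 3 13 14 16 6 9 2 5 10 17 11) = [3, 1, 5, 13, 4, 10, 9, 7, 8, 2, 17, 0, 12, 14, 16, 15, 6, 11]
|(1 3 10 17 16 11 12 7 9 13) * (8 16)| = 11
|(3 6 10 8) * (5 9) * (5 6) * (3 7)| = |(3 5 9 6 10 8 7)| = 7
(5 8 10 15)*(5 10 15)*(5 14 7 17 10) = (5 8 15)(7 17 10 14) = [0, 1, 2, 3, 4, 8, 6, 17, 15, 9, 14, 11, 12, 13, 7, 5, 16, 10]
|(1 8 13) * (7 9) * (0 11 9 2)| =|(0 11 9 7 2)(1 8 13)| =15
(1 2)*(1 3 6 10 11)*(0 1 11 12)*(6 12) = [1, 2, 3, 12, 4, 5, 10, 7, 8, 9, 6, 11, 0] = (0 1 2 3 12)(6 10)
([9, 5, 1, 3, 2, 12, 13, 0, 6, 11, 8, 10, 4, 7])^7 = (0 7 13 6 8 10 11 9)(1 12 2 5 4)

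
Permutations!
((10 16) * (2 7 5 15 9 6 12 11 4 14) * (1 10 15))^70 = (1 6 2 16 11 5 9 14 10 12 7 15 4)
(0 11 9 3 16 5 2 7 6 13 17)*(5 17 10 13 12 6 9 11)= (0 5 2 7 9 3 16 17)(6 12)(10 13)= [5, 1, 7, 16, 4, 2, 12, 9, 8, 3, 13, 11, 6, 10, 14, 15, 17, 0]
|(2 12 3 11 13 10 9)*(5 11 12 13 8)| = 12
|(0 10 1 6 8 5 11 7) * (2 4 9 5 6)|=|(0 10 1 2 4 9 5 11 7)(6 8)|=18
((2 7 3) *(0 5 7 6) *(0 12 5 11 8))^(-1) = (0 8 11)(2 3 7 5 12 6) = ((0 11 8)(2 6 12 5 7 3))^(-1)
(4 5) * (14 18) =(4 5)(14 18) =[0, 1, 2, 3, 5, 4, 6, 7, 8, 9, 10, 11, 12, 13, 18, 15, 16, 17, 14]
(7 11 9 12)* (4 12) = (4 12 7 11 9) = [0, 1, 2, 3, 12, 5, 6, 11, 8, 4, 10, 9, 7]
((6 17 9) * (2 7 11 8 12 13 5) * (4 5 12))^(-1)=(2 5 4 8 11 7)(6 9 17)(12 13)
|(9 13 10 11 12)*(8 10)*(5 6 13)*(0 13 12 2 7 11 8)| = 12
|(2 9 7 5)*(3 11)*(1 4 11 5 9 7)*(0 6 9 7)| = 9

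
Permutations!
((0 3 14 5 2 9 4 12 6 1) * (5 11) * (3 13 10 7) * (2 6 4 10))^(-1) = (0 1 6 5 11 14 3 7 10 9 2 13)(4 12)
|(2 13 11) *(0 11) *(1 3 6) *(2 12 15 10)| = |(0 11 12 15 10 2 13)(1 3 6)| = 21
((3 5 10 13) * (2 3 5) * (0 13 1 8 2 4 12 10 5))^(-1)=(0 13)(1 10 12 4 3 2 8)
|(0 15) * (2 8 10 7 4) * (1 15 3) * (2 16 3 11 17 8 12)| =|(0 11 17 8 10 7 4 16 3 1 15)(2 12)| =22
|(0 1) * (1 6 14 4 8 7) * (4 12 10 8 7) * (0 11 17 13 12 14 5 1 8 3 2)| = |(0 6 5 1 11 17 13 12 10 3 2)(4 7 8)| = 33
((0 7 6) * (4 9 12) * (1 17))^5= ((0 7 6)(1 17)(4 9 12))^5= (0 6 7)(1 17)(4 12 9)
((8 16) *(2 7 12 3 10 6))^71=((2 7 12 3 10 6)(8 16))^71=(2 6 10 3 12 7)(8 16)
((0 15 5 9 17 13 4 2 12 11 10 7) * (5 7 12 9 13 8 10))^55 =((0 15 7)(2 9 17 8 10 12 11 5 13 4))^55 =(0 15 7)(2 12)(4 10)(5 17)(8 13)(9 11)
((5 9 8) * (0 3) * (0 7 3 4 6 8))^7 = ((0 4 6 8 5 9)(3 7))^7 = (0 4 6 8 5 9)(3 7)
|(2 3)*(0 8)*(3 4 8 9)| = 6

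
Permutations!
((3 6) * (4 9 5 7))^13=(3 6)(4 9 5 7)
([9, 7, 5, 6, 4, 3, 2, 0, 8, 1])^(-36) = [0, 1, 2, 3, 4, 5, 6, 7, 8, 9]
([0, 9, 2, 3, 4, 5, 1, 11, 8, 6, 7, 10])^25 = (1 9 6)(7 11 10)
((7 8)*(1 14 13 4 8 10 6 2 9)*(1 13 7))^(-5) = (1 2)(4 10)(6 8)(7 13)(9 14)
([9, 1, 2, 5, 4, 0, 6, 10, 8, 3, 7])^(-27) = [9, 1, 2, 5, 4, 0, 6, 10, 8, 3, 7]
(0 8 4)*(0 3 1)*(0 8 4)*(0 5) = (0 4 3 1 8 5) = [4, 8, 2, 1, 3, 0, 6, 7, 5]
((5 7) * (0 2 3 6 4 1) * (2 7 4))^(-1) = (0 1 4 5 7)(2 6 3)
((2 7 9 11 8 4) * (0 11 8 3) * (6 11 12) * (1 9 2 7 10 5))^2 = ((0 12 6 11 3)(1 9 8 4 7 2 10 5))^2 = (0 6 3 12 11)(1 8 7 10)(2 5 9 4)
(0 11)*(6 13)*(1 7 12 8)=(0 11)(1 7 12 8)(6 13)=[11, 7, 2, 3, 4, 5, 13, 12, 1, 9, 10, 0, 8, 6]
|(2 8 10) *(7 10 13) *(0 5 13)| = 7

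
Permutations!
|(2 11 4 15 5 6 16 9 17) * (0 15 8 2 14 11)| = |(0 15 5 6 16 9 17 14 11 4 8 2)| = 12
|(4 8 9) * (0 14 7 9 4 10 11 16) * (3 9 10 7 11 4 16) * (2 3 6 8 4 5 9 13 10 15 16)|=|(0 14 11 6 8 2 3 13 10 5 9 7 15 16)|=14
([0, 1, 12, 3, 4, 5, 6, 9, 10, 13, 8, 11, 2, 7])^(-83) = (2 12)(7 9 13)(8 10)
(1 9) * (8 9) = (1 8 9) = [0, 8, 2, 3, 4, 5, 6, 7, 9, 1]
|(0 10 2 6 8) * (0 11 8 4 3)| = |(0 10 2 6 4 3)(8 11)| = 6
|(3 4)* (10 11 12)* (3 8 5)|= |(3 4 8 5)(10 11 12)|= 12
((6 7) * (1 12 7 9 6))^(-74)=((1 12 7)(6 9))^(-74)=(1 12 7)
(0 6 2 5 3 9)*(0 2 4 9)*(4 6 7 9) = (0 7 9 2 5 3) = [7, 1, 5, 0, 4, 3, 6, 9, 8, 2]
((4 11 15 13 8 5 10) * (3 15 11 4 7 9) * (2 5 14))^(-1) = (2 14 8 13 15 3 9 7 10 5)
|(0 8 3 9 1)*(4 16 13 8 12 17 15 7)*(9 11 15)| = 40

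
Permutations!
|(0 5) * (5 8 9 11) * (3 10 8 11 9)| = |(0 11 5)(3 10 8)| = 3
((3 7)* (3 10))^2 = (3 10 7)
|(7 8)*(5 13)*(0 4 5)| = 4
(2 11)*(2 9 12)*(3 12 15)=(2 11 9 15 3 12)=[0, 1, 11, 12, 4, 5, 6, 7, 8, 15, 10, 9, 2, 13, 14, 3]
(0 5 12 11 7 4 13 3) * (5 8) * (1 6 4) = [8, 6, 2, 0, 13, 12, 4, 1, 5, 9, 10, 7, 11, 3] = (0 8 5 12 11 7 1 6 4 13 3)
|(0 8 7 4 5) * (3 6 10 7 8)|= |(0 3 6 10 7 4 5)|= 7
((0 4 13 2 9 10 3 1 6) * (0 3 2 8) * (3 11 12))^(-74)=((0 4 13 8)(1 6 11 12 3)(2 9 10))^(-74)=(0 13)(1 6 11 12 3)(2 9 10)(4 8)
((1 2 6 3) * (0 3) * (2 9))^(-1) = ((0 3 1 9 2 6))^(-1) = (0 6 2 9 1 3)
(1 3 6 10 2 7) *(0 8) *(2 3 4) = (0 8)(1 4 2 7)(3 6 10) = [8, 4, 7, 6, 2, 5, 10, 1, 0, 9, 3]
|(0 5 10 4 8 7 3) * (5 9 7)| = 4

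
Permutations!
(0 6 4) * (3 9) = [6, 1, 2, 9, 0, 5, 4, 7, 8, 3] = (0 6 4)(3 9)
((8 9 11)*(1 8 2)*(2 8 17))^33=(17)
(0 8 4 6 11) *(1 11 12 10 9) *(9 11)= (0 8 4 6 12 10 11)(1 9)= [8, 9, 2, 3, 6, 5, 12, 7, 4, 1, 11, 0, 10]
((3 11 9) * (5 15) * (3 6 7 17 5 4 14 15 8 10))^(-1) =(3 10 8 5 17 7 6 9 11)(4 15 14)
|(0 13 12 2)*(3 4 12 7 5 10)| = |(0 13 7 5 10 3 4 12 2)| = 9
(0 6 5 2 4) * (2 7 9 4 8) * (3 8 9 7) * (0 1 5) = (0 6)(1 5 3 8 2 9 4) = [6, 5, 9, 8, 1, 3, 0, 7, 2, 4]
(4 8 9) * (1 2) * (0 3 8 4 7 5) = (0 3 8 9 7 5)(1 2) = [3, 2, 1, 8, 4, 0, 6, 5, 9, 7]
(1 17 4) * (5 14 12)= (1 17 4)(5 14 12)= [0, 17, 2, 3, 1, 14, 6, 7, 8, 9, 10, 11, 5, 13, 12, 15, 16, 4]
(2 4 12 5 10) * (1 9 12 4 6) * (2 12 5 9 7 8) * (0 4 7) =(0 4 7 8 2 6 1)(5 10 12 9) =[4, 0, 6, 3, 7, 10, 1, 8, 2, 5, 12, 11, 9]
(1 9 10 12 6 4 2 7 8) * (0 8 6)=(0 8 1 9 10 12)(2 7 6 4)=[8, 9, 7, 3, 2, 5, 4, 6, 1, 10, 12, 11, 0]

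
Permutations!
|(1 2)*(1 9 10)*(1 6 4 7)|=7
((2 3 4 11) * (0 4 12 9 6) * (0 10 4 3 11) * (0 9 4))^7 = ((0 3 12 4 9 6 10)(2 11))^7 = (12)(2 11)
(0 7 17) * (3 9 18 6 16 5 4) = [7, 1, 2, 9, 3, 4, 16, 17, 8, 18, 10, 11, 12, 13, 14, 15, 5, 0, 6] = (0 7 17)(3 9 18 6 16 5 4)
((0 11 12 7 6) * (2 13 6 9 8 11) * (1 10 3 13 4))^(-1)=((0 2 4 1 10 3 13 6)(7 9 8 11 12))^(-1)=(0 6 13 3 10 1 4 2)(7 12 11 8 9)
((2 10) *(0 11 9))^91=((0 11 9)(2 10))^91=(0 11 9)(2 10)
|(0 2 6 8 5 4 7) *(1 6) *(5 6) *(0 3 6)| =9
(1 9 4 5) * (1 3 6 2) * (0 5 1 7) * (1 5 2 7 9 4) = (0 2 9 1 4 5 3 6 7) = [2, 4, 9, 6, 5, 3, 7, 0, 8, 1]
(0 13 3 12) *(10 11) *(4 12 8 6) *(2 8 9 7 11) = [13, 1, 8, 9, 12, 5, 4, 11, 6, 7, 2, 10, 0, 3] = (0 13 3 9 7 11 10 2 8 6 4 12)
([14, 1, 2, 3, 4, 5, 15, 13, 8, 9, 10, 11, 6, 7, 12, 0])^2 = (0 12 15 14 6)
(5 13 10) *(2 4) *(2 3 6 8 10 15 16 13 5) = (2 4 3 6 8 10)(13 15 16) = [0, 1, 4, 6, 3, 5, 8, 7, 10, 9, 2, 11, 12, 15, 14, 16, 13]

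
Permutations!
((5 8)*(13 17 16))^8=((5 8)(13 17 16))^8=(13 16 17)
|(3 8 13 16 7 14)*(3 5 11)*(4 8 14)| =20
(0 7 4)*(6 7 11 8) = (0 11 8 6 7 4) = [11, 1, 2, 3, 0, 5, 7, 4, 6, 9, 10, 8]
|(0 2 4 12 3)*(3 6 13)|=|(0 2 4 12 6 13 3)|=7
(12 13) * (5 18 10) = (5 18 10)(12 13) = [0, 1, 2, 3, 4, 18, 6, 7, 8, 9, 5, 11, 13, 12, 14, 15, 16, 17, 10]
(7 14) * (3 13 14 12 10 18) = (3 13 14 7 12 10 18) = [0, 1, 2, 13, 4, 5, 6, 12, 8, 9, 18, 11, 10, 14, 7, 15, 16, 17, 3]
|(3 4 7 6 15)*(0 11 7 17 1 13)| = 10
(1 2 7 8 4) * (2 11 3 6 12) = (1 11 3 6 12 2 7 8 4) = [0, 11, 7, 6, 1, 5, 12, 8, 4, 9, 10, 3, 2]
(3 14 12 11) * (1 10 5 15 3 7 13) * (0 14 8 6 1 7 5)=(0 14 12 11 5 15 3 8 6 1 10)(7 13)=[14, 10, 2, 8, 4, 15, 1, 13, 6, 9, 0, 5, 11, 7, 12, 3]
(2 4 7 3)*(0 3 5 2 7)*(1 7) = (0 3 1 7 5 2 4) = [3, 7, 4, 1, 0, 2, 6, 5]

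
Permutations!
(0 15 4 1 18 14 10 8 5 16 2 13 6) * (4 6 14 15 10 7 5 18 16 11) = (0 10 8 18 15 6)(1 16 2 13 14 7 5 11 4) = [10, 16, 13, 3, 1, 11, 0, 5, 18, 9, 8, 4, 12, 14, 7, 6, 2, 17, 15]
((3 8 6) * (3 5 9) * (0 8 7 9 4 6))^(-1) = ((0 8)(3 7 9)(4 6 5))^(-1) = (0 8)(3 9 7)(4 5 6)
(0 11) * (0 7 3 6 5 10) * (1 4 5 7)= (0 11 1 4 5 10)(3 6 7)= [11, 4, 2, 6, 5, 10, 7, 3, 8, 9, 0, 1]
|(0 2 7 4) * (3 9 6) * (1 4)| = 15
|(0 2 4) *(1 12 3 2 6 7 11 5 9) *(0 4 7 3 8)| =11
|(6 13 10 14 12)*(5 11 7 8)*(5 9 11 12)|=12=|(5 12 6 13 10 14)(7 8 9 11)|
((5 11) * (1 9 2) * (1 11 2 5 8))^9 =(1 2)(5 8)(9 11)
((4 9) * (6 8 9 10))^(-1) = (4 9 8 6 10)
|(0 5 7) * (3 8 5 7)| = 6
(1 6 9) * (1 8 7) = [0, 6, 2, 3, 4, 5, 9, 1, 7, 8] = (1 6 9 8 7)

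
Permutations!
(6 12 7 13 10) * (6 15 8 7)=(6 12)(7 13 10 15 8)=[0, 1, 2, 3, 4, 5, 12, 13, 7, 9, 15, 11, 6, 10, 14, 8]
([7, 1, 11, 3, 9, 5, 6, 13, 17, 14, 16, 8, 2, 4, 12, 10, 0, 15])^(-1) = (0 16 10 15 17 8 11 2 12 14 9 4 13 7)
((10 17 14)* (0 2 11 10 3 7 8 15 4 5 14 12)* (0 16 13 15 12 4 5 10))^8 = (0 11 2)(3 14 5 15 13 16 12 8 7)(4 17 10)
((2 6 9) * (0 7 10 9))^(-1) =(0 6 2 9 10 7)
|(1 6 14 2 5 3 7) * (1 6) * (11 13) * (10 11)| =|(2 5 3 7 6 14)(10 11 13)| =6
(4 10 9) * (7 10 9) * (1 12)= (1 12)(4 9)(7 10)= [0, 12, 2, 3, 9, 5, 6, 10, 8, 4, 7, 11, 1]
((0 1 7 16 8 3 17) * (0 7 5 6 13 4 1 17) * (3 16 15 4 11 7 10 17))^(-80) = ((0 3)(1 5 6 13 11 7 15 4)(8 16)(10 17))^(-80) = (17)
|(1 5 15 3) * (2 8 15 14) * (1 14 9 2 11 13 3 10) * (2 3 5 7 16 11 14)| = 12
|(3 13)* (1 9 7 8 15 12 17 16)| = 8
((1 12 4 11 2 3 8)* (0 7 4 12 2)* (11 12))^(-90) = ((0 7 4 12 11)(1 2 3 8))^(-90) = (12)(1 3)(2 8)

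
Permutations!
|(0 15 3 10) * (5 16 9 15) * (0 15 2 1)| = |(0 5 16 9 2 1)(3 10 15)| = 6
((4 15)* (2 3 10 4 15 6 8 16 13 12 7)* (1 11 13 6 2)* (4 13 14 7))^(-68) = (2 12 10)(3 4 13)(6 8 16)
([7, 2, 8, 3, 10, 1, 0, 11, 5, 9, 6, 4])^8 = [11, 1, 2, 3, 6, 5, 7, 4, 8, 9, 0, 10]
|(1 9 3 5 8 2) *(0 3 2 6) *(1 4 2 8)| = |(0 3 5 1 9 8 6)(2 4)| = 14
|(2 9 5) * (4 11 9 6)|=6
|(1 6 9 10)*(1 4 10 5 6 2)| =|(1 2)(4 10)(5 6 9)| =6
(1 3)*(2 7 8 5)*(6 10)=(1 3)(2 7 8 5)(6 10)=[0, 3, 7, 1, 4, 2, 10, 8, 5, 9, 6]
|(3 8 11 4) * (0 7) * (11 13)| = |(0 7)(3 8 13 11 4)| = 10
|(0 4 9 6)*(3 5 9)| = 6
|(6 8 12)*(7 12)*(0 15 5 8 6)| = |(0 15 5 8 7 12)| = 6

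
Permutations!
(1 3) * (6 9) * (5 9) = (1 3)(5 9 6) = [0, 3, 2, 1, 4, 9, 5, 7, 8, 6]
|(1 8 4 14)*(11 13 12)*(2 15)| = |(1 8 4 14)(2 15)(11 13 12)| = 12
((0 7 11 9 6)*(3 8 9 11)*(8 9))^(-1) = (11)(0 6 9 3 7)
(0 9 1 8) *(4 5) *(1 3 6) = (0 9 3 6 1 8)(4 5) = [9, 8, 2, 6, 5, 4, 1, 7, 0, 3]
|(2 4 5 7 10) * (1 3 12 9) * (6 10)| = 12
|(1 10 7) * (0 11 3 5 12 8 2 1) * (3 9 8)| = 24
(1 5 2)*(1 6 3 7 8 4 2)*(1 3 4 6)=(1 5 3 7 8 6 4 2)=[0, 5, 1, 7, 2, 3, 4, 8, 6]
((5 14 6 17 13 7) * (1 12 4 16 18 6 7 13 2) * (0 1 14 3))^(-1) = (0 3 5 7 14 2 17 6 18 16 4 12 1)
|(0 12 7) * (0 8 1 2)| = 6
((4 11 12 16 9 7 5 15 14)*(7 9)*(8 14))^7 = ((4 11 12 16 7 5 15 8 14))^7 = (4 8 5 16 11 14 15 7 12)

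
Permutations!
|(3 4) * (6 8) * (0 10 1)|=|(0 10 1)(3 4)(6 8)|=6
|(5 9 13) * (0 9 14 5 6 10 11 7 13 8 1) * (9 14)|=|(0 14 5 9 8 1)(6 10 11 7 13)|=30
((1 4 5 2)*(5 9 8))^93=(1 8)(2 9)(4 5)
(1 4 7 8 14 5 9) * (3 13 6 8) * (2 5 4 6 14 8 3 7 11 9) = (1 6 3 13 14 4 11 9)(2 5) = [0, 6, 5, 13, 11, 2, 3, 7, 8, 1, 10, 9, 12, 14, 4]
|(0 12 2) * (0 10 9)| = 5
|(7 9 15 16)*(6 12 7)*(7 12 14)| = |(6 14 7 9 15 16)| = 6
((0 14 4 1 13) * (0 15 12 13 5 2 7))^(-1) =(0 7 2 5 1 4 14)(12 15 13)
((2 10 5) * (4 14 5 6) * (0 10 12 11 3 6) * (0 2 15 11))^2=(0 2)(3 4 5 11 6 14 15)(10 12)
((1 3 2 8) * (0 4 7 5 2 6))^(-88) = ((0 4 7 5 2 8 1 3 6))^(-88) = (0 7 2 1 6 4 5 8 3)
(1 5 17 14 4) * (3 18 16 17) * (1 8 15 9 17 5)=(3 18 16 5)(4 8 15 9 17 14)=[0, 1, 2, 18, 8, 3, 6, 7, 15, 17, 10, 11, 12, 13, 4, 9, 5, 14, 16]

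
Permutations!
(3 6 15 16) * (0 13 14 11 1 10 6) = (0 13 14 11 1 10 6 15 16 3) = [13, 10, 2, 0, 4, 5, 15, 7, 8, 9, 6, 1, 12, 14, 11, 16, 3]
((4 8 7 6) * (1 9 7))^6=(9)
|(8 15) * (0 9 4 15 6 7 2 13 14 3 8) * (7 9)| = 11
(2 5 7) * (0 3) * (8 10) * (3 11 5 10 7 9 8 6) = (0 11 5 9 8 7 2 10 6 3) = [11, 1, 10, 0, 4, 9, 3, 2, 7, 8, 6, 5]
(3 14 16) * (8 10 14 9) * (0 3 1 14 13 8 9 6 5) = (0 3 6 5)(1 14 16)(8 10 13) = [3, 14, 2, 6, 4, 0, 5, 7, 10, 9, 13, 11, 12, 8, 16, 15, 1]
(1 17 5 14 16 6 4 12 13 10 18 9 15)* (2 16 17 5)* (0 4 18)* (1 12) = (0 4 1 5 14 17 2 16 6 18 9 15 12 13 10) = [4, 5, 16, 3, 1, 14, 18, 7, 8, 15, 0, 11, 13, 10, 17, 12, 6, 2, 9]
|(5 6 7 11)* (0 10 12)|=12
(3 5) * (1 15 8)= (1 15 8)(3 5)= [0, 15, 2, 5, 4, 3, 6, 7, 1, 9, 10, 11, 12, 13, 14, 8]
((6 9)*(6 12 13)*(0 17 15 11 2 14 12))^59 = (0 9 6 13 12 14 2 11 15 17)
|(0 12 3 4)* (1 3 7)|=|(0 12 7 1 3 4)|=6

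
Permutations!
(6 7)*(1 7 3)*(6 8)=(1 7 8 6 3)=[0, 7, 2, 1, 4, 5, 3, 8, 6]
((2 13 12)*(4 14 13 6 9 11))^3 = ((2 6 9 11 4 14 13 12))^3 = (2 11 13 6 4 12 9 14)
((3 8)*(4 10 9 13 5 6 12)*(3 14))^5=((3 8 14)(4 10 9 13 5 6 12))^5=(3 14 8)(4 6 13 10 12 5 9)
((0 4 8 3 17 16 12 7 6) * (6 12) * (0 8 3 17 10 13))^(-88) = (17)(0 3 13 4 10)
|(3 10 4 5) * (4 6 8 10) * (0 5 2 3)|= |(0 5)(2 3 4)(6 8 10)|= 6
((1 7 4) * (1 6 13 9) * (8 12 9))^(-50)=((1 7 4 6 13 8 12 9))^(-50)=(1 12 13 4)(6 7 9 8)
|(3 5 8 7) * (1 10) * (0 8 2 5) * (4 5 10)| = 20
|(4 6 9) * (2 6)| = |(2 6 9 4)| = 4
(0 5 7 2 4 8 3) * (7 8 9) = [5, 1, 4, 0, 9, 8, 6, 2, 3, 7] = (0 5 8 3)(2 4 9 7)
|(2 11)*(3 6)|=2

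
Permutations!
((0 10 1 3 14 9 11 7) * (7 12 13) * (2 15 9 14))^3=(0 3 9 13 10 2 11 7 1 15 12)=((0 10 1 3 2 15 9 11 12 13 7))^3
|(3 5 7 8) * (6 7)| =5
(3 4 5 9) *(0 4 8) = (0 4 5 9 3 8) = [4, 1, 2, 8, 5, 9, 6, 7, 0, 3]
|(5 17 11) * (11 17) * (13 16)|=2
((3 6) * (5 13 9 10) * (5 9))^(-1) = ((3 6)(5 13)(9 10))^(-1) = (3 6)(5 13)(9 10)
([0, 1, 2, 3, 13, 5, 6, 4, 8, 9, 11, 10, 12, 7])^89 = (4 7 13)(10 11)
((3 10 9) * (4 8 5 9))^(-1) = (3 9 5 8 4 10)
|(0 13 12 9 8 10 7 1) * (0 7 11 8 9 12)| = |(0 13)(1 7)(8 10 11)| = 6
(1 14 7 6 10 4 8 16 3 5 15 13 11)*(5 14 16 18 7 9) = [0, 16, 2, 14, 8, 15, 10, 6, 18, 5, 4, 1, 12, 11, 9, 13, 3, 17, 7] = (1 16 3 14 9 5 15 13 11)(4 8 18 7 6 10)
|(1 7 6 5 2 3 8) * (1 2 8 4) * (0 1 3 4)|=|(0 1 7 6 5 8 2 4 3)|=9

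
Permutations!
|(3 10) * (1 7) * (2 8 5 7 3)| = 7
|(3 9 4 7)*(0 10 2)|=|(0 10 2)(3 9 4 7)|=12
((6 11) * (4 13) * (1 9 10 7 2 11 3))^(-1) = ((1 9 10 7 2 11 6 3)(4 13))^(-1) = (1 3 6 11 2 7 10 9)(4 13)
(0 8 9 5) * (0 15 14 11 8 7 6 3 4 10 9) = (0 7 6 3 4 10 9 5 15 14 11 8) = [7, 1, 2, 4, 10, 15, 3, 6, 0, 5, 9, 8, 12, 13, 11, 14]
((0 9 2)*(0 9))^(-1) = (2 9) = ((2 9))^(-1)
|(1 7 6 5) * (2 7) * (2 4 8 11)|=|(1 4 8 11 2 7 6 5)|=8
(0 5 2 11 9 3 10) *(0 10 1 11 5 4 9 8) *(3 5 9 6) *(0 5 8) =(0 4 6 3 1 11)(2 9 8 5) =[4, 11, 9, 1, 6, 2, 3, 7, 5, 8, 10, 0]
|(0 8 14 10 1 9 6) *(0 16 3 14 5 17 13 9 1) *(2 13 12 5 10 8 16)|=|(0 16 3 14 8 10)(2 13 9 6)(5 17 12)|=12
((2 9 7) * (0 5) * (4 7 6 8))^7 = ((0 5)(2 9 6 8 4 7))^7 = (0 5)(2 9 6 8 4 7)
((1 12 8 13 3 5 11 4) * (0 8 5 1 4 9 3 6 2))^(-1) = (0 2 6 13 8)(1 3 9 11 5 12)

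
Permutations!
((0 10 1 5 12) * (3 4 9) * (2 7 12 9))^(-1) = ((0 10 1 5 9 3 4 2 7 12))^(-1) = (0 12 7 2 4 3 9 5 1 10)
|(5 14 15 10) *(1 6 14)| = 6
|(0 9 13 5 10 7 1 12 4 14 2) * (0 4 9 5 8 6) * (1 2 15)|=|(0 5 10 7 2 4 14 15 1 12 9 13 8 6)|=14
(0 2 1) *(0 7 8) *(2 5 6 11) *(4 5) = [4, 7, 1, 3, 5, 6, 11, 8, 0, 9, 10, 2] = (0 4 5 6 11 2 1 7 8)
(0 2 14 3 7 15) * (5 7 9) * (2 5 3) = (0 5 7 15)(2 14)(3 9) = [5, 1, 14, 9, 4, 7, 6, 15, 8, 3, 10, 11, 12, 13, 2, 0]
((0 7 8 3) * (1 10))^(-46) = (10)(0 8)(3 7)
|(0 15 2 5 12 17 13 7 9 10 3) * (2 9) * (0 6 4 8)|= 24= |(0 15 9 10 3 6 4 8)(2 5 12 17 13 7)|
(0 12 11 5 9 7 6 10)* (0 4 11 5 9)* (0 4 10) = [12, 1, 2, 3, 11, 4, 0, 6, 8, 7, 10, 9, 5] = (0 12 5 4 11 9 7 6)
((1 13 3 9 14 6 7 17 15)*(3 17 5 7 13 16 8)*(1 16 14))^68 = ((1 14 6 13 17 15 16 8 3 9)(5 7))^68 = (1 3 16 17 6)(8 15 13 14 9)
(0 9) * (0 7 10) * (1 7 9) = (0 1 7 10) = [1, 7, 2, 3, 4, 5, 6, 10, 8, 9, 0]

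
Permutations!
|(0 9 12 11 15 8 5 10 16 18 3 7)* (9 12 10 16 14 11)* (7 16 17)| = 33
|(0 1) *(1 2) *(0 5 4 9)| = |(0 2 1 5 4 9)| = 6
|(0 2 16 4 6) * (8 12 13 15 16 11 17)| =11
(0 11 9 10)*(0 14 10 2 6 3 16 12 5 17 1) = [11, 0, 6, 16, 4, 17, 3, 7, 8, 2, 14, 9, 5, 13, 10, 15, 12, 1] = (0 11 9 2 6 3 16 12 5 17 1)(10 14)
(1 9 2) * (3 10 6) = [0, 9, 1, 10, 4, 5, 3, 7, 8, 2, 6] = (1 9 2)(3 10 6)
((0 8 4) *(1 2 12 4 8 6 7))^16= ((0 6 7 1 2 12 4))^16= (0 7 2 4 6 1 12)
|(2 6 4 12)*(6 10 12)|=|(2 10 12)(4 6)|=6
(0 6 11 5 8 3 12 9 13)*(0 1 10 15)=(0 6 11 5 8 3 12 9 13 1 10 15)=[6, 10, 2, 12, 4, 8, 11, 7, 3, 13, 15, 5, 9, 1, 14, 0]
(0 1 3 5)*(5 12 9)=(0 1 3 12 9 5)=[1, 3, 2, 12, 4, 0, 6, 7, 8, 5, 10, 11, 9]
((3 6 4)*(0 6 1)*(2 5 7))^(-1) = ((0 6 4 3 1)(2 5 7))^(-1) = (0 1 3 4 6)(2 7 5)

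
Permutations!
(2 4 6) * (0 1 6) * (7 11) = [1, 6, 4, 3, 0, 5, 2, 11, 8, 9, 10, 7] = (0 1 6 2 4)(7 11)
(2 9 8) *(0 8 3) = [8, 1, 9, 0, 4, 5, 6, 7, 2, 3] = (0 8 2 9 3)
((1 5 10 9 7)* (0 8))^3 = ((0 8)(1 5 10 9 7))^3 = (0 8)(1 9 5 7 10)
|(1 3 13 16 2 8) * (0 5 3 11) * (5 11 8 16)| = 6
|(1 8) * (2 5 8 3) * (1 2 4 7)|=12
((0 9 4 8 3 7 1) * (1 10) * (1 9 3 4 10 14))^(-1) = (0 1 14 7 3)(4 8)(9 10)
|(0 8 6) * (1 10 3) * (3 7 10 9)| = 6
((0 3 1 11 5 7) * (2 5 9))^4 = (0 9)(1 5)(2 3)(7 11)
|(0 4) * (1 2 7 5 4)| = |(0 1 2 7 5 4)| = 6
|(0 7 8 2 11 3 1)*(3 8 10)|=15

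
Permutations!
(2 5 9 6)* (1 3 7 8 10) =(1 3 7 8 10)(2 5 9 6) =[0, 3, 5, 7, 4, 9, 2, 8, 10, 6, 1]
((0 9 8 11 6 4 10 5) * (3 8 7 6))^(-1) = (0 5 10 4 6 7 9)(3 11 8)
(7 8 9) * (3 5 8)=(3 5 8 9 7)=[0, 1, 2, 5, 4, 8, 6, 3, 9, 7]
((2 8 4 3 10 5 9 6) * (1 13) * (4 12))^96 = (13)(2 5 4)(3 8 9)(6 10 12)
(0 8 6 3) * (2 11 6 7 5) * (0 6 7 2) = [8, 1, 11, 6, 4, 0, 3, 5, 2, 9, 10, 7] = (0 8 2 11 7 5)(3 6)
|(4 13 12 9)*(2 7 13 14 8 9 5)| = 20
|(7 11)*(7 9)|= 3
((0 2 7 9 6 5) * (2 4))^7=(9)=((0 4 2 7 9 6 5))^7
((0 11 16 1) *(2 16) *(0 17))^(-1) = (0 17 1 16 2 11)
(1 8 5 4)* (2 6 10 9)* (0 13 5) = (0 13 5 4 1 8)(2 6 10 9) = [13, 8, 6, 3, 1, 4, 10, 7, 0, 2, 9, 11, 12, 5]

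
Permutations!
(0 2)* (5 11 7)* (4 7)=(0 2)(4 7 5 11)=[2, 1, 0, 3, 7, 11, 6, 5, 8, 9, 10, 4]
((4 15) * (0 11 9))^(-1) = (0 9 11)(4 15)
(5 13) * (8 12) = (5 13)(8 12) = [0, 1, 2, 3, 4, 13, 6, 7, 12, 9, 10, 11, 8, 5]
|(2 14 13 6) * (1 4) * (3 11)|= 4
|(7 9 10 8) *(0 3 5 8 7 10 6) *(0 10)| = 4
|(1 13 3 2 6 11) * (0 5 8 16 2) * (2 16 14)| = |(16)(0 5 8 14 2 6 11 1 13 3)| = 10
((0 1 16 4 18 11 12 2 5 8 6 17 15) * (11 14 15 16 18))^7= (0 18 15 1 14)(2 11 16 6 5 12 4 17 8)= ((0 1 18 14 15)(2 5 8 6 17 16 4 11 12))^7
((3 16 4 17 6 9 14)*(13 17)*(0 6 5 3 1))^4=((0 6 9 14 1)(3 16 4 13 17 5))^4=(0 1 14 9 6)(3 17 4)(5 13 16)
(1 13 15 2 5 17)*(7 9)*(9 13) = (1 9 7 13 15 2 5 17) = [0, 9, 5, 3, 4, 17, 6, 13, 8, 7, 10, 11, 12, 15, 14, 2, 16, 1]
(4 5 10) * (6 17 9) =(4 5 10)(6 17 9) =[0, 1, 2, 3, 5, 10, 17, 7, 8, 6, 4, 11, 12, 13, 14, 15, 16, 9]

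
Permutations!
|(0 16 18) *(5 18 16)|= |(0 5 18)|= 3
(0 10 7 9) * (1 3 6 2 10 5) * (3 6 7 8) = (0 5 1 6 2 10 8 3 7 9) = [5, 6, 10, 7, 4, 1, 2, 9, 3, 0, 8]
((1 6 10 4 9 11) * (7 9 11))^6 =(1 6 10 4 11)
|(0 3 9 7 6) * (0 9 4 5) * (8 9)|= 4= |(0 3 4 5)(6 8 9 7)|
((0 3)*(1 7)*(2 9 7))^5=((0 3)(1 2 9 7))^5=(0 3)(1 2 9 7)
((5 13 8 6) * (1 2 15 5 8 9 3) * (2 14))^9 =((1 14 2 15 5 13 9 3)(6 8))^9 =(1 14 2 15 5 13 9 3)(6 8)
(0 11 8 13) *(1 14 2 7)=[11, 14, 7, 3, 4, 5, 6, 1, 13, 9, 10, 8, 12, 0, 2]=(0 11 8 13)(1 14 2 7)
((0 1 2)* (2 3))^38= ((0 1 3 2))^38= (0 3)(1 2)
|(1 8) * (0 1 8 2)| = 3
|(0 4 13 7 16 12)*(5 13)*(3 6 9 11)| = 28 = |(0 4 5 13 7 16 12)(3 6 9 11)|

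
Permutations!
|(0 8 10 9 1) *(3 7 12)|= 15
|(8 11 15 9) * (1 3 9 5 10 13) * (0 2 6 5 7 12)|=14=|(0 2 6 5 10 13 1 3 9 8 11 15 7 12)|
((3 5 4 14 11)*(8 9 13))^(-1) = ((3 5 4 14 11)(8 9 13))^(-1) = (3 11 14 4 5)(8 13 9)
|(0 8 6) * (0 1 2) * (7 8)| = |(0 7 8 6 1 2)| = 6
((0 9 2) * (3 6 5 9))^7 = (0 3 6 5 9 2)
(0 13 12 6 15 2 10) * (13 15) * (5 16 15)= (0 5 16 15 2 10)(6 13 12)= [5, 1, 10, 3, 4, 16, 13, 7, 8, 9, 0, 11, 6, 12, 14, 2, 15]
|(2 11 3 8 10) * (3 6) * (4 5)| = 6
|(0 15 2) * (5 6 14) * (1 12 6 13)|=6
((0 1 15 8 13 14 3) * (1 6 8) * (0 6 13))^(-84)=(15)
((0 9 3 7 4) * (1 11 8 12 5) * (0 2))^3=(0 7)(1 12 11 5 8)(2 3)(4 9)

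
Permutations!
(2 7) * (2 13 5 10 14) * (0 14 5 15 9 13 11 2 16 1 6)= [14, 6, 7, 3, 4, 10, 0, 11, 8, 13, 5, 2, 12, 15, 16, 9, 1]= (0 14 16 1 6)(2 7 11)(5 10)(9 13 15)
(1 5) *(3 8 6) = (1 5)(3 8 6) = [0, 5, 2, 8, 4, 1, 3, 7, 6]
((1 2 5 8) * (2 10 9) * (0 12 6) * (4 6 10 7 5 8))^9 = (0 4 7 8 9 12 6 5 1 2 10)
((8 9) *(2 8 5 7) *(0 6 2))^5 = ((0 6 2 8 9 5 7))^5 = (0 5 8 6 7 9 2)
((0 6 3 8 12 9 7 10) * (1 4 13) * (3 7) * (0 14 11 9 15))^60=(0 11 15 14 12 10 8 7 3 6 9)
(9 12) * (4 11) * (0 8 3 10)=(0 8 3 10)(4 11)(9 12)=[8, 1, 2, 10, 11, 5, 6, 7, 3, 12, 0, 4, 9]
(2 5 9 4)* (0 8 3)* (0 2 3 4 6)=(0 8 4 3 2 5 9 6)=[8, 1, 5, 2, 3, 9, 0, 7, 4, 6]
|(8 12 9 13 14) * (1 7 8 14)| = |(14)(1 7 8 12 9 13)| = 6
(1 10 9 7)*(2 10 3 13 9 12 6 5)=(1 3 13 9 7)(2 10 12 6 5)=[0, 3, 10, 13, 4, 2, 5, 1, 8, 7, 12, 11, 6, 9]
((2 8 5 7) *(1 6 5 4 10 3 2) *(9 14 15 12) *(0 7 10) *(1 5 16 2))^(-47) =(0 2 1 5 4 16 3 7 8 6 10)(9 14 15 12)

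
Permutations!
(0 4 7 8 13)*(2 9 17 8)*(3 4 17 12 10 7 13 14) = (0 17 8 14 3 4 13)(2 9 12 10 7) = [17, 1, 9, 4, 13, 5, 6, 2, 14, 12, 7, 11, 10, 0, 3, 15, 16, 8]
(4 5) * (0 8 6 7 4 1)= (0 8 6 7 4 5 1)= [8, 0, 2, 3, 5, 1, 7, 4, 6]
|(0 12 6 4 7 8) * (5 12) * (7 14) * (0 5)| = |(4 14 7 8 5 12 6)| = 7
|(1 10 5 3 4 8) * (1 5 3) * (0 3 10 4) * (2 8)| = |(10)(0 3)(1 4 2 8 5)| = 10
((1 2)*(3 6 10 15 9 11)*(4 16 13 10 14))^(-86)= ((1 2)(3 6 14 4 16 13 10 15 9 11))^(-86)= (3 16 9 14 10)(4 15 6 13 11)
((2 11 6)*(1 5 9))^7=(1 5 9)(2 11 6)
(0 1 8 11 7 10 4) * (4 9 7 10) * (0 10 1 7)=(0 7 4 10 9)(1 8 11)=[7, 8, 2, 3, 10, 5, 6, 4, 11, 0, 9, 1]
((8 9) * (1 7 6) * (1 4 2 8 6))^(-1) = (1 7)(2 4 6 9 8)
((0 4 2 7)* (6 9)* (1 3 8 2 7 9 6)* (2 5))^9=(1 5)(2 3)(8 9)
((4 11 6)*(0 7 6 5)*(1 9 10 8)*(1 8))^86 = ((0 7 6 4 11 5)(1 9 10))^86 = (0 6 11)(1 10 9)(4 5 7)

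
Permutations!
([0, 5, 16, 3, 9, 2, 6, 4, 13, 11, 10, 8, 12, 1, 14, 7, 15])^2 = [0, 2, 15, 3, 11, 16, 6, 9, 1, 8, 10, 13, 12, 5, 14, 4, 7]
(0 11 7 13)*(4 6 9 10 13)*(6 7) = (0 11 6 9 10 13)(4 7) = [11, 1, 2, 3, 7, 5, 9, 4, 8, 10, 13, 6, 12, 0]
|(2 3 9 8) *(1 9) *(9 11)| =6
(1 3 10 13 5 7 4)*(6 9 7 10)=(1 3 6 9 7 4)(5 10 13)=[0, 3, 2, 6, 1, 10, 9, 4, 8, 7, 13, 11, 12, 5]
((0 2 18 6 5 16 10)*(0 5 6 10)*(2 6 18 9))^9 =((0 6 18 10 5 16)(2 9))^9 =(0 10)(2 9)(5 6)(16 18)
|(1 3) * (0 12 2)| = |(0 12 2)(1 3)| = 6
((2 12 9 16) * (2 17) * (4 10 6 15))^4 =((2 12 9 16 17)(4 10 6 15))^4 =(2 17 16 9 12)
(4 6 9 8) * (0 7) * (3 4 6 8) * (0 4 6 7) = (3 6 9)(4 8 7) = [0, 1, 2, 6, 8, 5, 9, 4, 7, 3]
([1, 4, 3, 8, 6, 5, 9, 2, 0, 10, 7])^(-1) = [8, 0, 7, 2, 1, 5, 4, 10, 3, 6, 9]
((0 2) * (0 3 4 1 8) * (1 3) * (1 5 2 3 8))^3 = ((0 3 4 8)(2 5))^3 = (0 8 4 3)(2 5)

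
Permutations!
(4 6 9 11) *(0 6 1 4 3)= [6, 4, 2, 0, 1, 5, 9, 7, 8, 11, 10, 3]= (0 6 9 11 3)(1 4)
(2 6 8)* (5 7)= (2 6 8)(5 7)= [0, 1, 6, 3, 4, 7, 8, 5, 2]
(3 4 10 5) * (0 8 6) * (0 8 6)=(0 6 8)(3 4 10 5)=[6, 1, 2, 4, 10, 3, 8, 7, 0, 9, 5]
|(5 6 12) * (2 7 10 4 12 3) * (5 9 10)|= 20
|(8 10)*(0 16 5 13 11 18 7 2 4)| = 18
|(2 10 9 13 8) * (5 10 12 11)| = 8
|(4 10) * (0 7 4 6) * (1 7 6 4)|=|(0 6)(1 7)(4 10)|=2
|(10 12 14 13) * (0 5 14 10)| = |(0 5 14 13)(10 12)| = 4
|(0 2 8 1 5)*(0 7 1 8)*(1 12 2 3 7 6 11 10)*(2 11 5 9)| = |(0 3 7 12 11 10 1 9 2)(5 6)| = 18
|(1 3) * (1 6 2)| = 4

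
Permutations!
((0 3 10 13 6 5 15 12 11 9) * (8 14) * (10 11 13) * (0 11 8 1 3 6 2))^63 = ((0 6 5 15 12 13 2)(1 3 8 14)(9 11))^63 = (15)(1 14 8 3)(9 11)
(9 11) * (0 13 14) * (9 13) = [9, 1, 2, 3, 4, 5, 6, 7, 8, 11, 10, 13, 12, 14, 0] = (0 9 11 13 14)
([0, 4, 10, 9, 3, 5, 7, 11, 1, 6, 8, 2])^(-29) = (1 4 3 9 6 7 11 2 10 8)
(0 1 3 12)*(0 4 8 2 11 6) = (0 1 3 12 4 8 2 11 6) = [1, 3, 11, 12, 8, 5, 0, 7, 2, 9, 10, 6, 4]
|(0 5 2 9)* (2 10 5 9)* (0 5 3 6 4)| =|(0 9 5 10 3 6 4)| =7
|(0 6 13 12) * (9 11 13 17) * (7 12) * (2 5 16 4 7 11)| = 10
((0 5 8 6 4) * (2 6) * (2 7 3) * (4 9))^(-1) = ((0 5 8 7 3 2 6 9 4))^(-1) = (0 4 9 6 2 3 7 8 5)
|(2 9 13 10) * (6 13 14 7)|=|(2 9 14 7 6 13 10)|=7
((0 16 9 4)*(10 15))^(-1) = ((0 16 9 4)(10 15))^(-1) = (0 4 9 16)(10 15)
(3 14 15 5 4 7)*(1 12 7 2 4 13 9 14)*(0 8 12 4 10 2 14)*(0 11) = (0 8 12 7 3 1 4 14 15 5 13 9 11)(2 10) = [8, 4, 10, 1, 14, 13, 6, 3, 12, 11, 2, 0, 7, 9, 15, 5]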